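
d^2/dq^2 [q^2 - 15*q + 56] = 2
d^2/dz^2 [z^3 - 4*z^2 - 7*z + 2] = 6*z - 8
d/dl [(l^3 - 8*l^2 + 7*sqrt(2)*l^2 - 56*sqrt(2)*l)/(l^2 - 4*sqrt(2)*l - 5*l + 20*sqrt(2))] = (l^4 - 8*sqrt(2)*l^3 - 10*l^3 - 16*l^2 + 113*sqrt(2)*l^2 - 320*sqrt(2)*l + 560*l - 2240)/(l^4 - 8*sqrt(2)*l^3 - 10*l^3 + 57*l^2 + 80*sqrt(2)*l^2 - 320*l - 200*sqrt(2)*l + 800)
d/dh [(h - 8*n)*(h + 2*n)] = 2*h - 6*n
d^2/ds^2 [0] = 0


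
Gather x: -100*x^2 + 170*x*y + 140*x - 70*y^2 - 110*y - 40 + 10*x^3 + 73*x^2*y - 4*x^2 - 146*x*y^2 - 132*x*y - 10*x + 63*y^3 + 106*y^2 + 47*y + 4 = 10*x^3 + x^2*(73*y - 104) + x*(-146*y^2 + 38*y + 130) + 63*y^3 + 36*y^2 - 63*y - 36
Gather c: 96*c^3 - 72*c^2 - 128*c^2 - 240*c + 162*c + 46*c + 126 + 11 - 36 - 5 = 96*c^3 - 200*c^2 - 32*c + 96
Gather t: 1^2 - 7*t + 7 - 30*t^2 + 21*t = -30*t^2 + 14*t + 8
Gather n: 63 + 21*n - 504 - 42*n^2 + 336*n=-42*n^2 + 357*n - 441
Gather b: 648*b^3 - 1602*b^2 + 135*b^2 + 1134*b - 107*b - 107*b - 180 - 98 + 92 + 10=648*b^3 - 1467*b^2 + 920*b - 176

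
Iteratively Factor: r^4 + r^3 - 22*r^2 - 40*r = (r + 4)*(r^3 - 3*r^2 - 10*r) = r*(r + 4)*(r^2 - 3*r - 10) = r*(r + 2)*(r + 4)*(r - 5)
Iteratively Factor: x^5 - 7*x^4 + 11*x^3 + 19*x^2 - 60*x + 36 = (x + 2)*(x^4 - 9*x^3 + 29*x^2 - 39*x + 18) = (x - 3)*(x + 2)*(x^3 - 6*x^2 + 11*x - 6) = (x - 3)*(x - 2)*(x + 2)*(x^2 - 4*x + 3) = (x - 3)^2*(x - 2)*(x + 2)*(x - 1)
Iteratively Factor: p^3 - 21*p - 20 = (p - 5)*(p^2 + 5*p + 4) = (p - 5)*(p + 1)*(p + 4)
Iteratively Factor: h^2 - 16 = (h - 4)*(h + 4)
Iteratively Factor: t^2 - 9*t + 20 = (t - 5)*(t - 4)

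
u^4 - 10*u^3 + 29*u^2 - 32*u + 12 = (u - 6)*(u - 2)*(u - 1)^2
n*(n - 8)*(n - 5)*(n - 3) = n^4 - 16*n^3 + 79*n^2 - 120*n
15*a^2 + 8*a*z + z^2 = (3*a + z)*(5*a + z)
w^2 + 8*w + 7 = (w + 1)*(w + 7)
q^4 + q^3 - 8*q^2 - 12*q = q*(q - 3)*(q + 2)^2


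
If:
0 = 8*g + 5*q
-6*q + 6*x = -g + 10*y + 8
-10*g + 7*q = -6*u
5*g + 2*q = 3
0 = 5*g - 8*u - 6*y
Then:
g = 5/3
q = -8/3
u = 53/9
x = -1003/81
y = -349/54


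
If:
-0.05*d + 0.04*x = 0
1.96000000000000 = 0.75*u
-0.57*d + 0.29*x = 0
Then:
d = 0.00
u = 2.61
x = 0.00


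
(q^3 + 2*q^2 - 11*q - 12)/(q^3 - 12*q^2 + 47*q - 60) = (q^2 + 5*q + 4)/(q^2 - 9*q + 20)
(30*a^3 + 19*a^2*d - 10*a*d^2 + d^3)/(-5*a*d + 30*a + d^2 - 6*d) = (-6*a^2 - 5*a*d + d^2)/(d - 6)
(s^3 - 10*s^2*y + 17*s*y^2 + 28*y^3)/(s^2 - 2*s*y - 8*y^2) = (s^2 - 6*s*y - 7*y^2)/(s + 2*y)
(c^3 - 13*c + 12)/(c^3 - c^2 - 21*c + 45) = (c^2 + 3*c - 4)/(c^2 + 2*c - 15)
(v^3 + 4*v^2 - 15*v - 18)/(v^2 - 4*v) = (v^3 + 4*v^2 - 15*v - 18)/(v*(v - 4))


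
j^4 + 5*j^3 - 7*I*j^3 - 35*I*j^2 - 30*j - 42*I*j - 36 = (j + 2)*(j + 3)*(j - 6*I)*(j - I)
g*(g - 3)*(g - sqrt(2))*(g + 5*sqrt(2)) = g^4 - 3*g^3 + 4*sqrt(2)*g^3 - 12*sqrt(2)*g^2 - 10*g^2 + 30*g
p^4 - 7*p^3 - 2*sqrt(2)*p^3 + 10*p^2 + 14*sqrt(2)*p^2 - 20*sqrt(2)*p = p*(p - 5)*(p - 2)*(p - 2*sqrt(2))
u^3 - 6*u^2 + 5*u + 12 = (u - 4)*(u - 3)*(u + 1)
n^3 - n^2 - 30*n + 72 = (n - 4)*(n - 3)*(n + 6)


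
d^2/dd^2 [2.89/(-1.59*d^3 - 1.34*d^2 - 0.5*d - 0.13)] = ((27.5706*d + 7.7452)*(1.59*d^3 + 1.34*d^2 + 0.5*d + 0.13) - 2.89*(4.77*d^2 + 2.68*d + 0.5)*(9.54*d^2 + 5.36*d + 1.0))/(1.59*d^3 + 1.34*d^2 + 0.5*d + 0.13)^3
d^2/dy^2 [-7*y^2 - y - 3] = -14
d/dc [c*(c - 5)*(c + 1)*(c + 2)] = 4*c^3 - 6*c^2 - 26*c - 10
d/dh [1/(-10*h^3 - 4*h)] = (15*h^2 + 2)/(2*h^2*(5*h^2 + 2)^2)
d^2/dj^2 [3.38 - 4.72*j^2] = -9.44000000000000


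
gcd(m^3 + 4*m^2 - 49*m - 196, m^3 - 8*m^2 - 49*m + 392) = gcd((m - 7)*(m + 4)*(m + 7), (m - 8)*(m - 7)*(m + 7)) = m^2 - 49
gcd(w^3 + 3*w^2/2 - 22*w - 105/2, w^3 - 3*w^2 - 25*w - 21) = w + 3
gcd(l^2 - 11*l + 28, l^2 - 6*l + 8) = l - 4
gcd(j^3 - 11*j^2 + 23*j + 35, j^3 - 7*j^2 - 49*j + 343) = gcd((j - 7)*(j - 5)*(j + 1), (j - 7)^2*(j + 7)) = j - 7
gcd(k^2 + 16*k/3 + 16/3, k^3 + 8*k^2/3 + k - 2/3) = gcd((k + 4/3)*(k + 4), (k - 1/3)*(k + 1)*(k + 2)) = 1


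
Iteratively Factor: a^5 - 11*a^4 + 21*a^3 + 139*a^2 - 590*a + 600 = (a - 2)*(a^4 - 9*a^3 + 3*a^2 + 145*a - 300) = (a - 5)*(a - 2)*(a^3 - 4*a^2 - 17*a + 60) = (a - 5)^2*(a - 2)*(a^2 + a - 12) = (a - 5)^2*(a - 2)*(a + 4)*(a - 3)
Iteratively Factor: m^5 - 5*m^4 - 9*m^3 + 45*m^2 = (m)*(m^4 - 5*m^3 - 9*m^2 + 45*m) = m*(m - 3)*(m^3 - 2*m^2 - 15*m) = m^2*(m - 3)*(m^2 - 2*m - 15) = m^2*(m - 5)*(m - 3)*(m + 3)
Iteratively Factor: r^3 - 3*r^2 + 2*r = (r)*(r^2 - 3*r + 2) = r*(r - 2)*(r - 1)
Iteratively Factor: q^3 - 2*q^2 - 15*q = (q + 3)*(q^2 - 5*q) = q*(q + 3)*(q - 5)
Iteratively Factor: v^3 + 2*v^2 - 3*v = (v)*(v^2 + 2*v - 3) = v*(v - 1)*(v + 3)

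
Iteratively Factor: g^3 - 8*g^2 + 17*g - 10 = (g - 2)*(g^2 - 6*g + 5) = (g - 2)*(g - 1)*(g - 5)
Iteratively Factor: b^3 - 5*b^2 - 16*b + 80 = (b + 4)*(b^2 - 9*b + 20) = (b - 5)*(b + 4)*(b - 4)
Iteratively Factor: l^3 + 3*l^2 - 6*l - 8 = (l - 2)*(l^2 + 5*l + 4) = (l - 2)*(l + 1)*(l + 4)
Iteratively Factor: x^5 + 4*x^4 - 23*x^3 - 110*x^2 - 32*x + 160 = (x + 2)*(x^4 + 2*x^3 - 27*x^2 - 56*x + 80) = (x - 5)*(x + 2)*(x^3 + 7*x^2 + 8*x - 16) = (x - 5)*(x + 2)*(x + 4)*(x^2 + 3*x - 4) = (x - 5)*(x - 1)*(x + 2)*(x + 4)*(x + 4)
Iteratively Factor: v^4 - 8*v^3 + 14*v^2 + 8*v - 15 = (v - 3)*(v^3 - 5*v^2 - v + 5) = (v - 5)*(v - 3)*(v^2 - 1) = (v - 5)*(v - 3)*(v + 1)*(v - 1)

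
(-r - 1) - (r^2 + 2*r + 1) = -r^2 - 3*r - 2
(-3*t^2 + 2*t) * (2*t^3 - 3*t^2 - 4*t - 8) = -6*t^5 + 13*t^4 + 6*t^3 + 16*t^2 - 16*t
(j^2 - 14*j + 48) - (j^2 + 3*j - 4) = 52 - 17*j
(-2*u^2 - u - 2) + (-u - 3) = -2*u^2 - 2*u - 5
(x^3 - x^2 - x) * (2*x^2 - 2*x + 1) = 2*x^5 - 4*x^4 + x^3 + x^2 - x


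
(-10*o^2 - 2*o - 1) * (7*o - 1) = -70*o^3 - 4*o^2 - 5*o + 1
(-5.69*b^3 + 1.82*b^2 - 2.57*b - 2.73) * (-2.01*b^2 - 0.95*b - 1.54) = 11.4369*b^5 + 1.7473*b^4 + 12.1993*b^3 + 5.126*b^2 + 6.5513*b + 4.2042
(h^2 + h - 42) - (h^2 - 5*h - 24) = 6*h - 18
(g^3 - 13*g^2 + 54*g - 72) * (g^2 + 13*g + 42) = g^5 - 73*g^3 + 84*g^2 + 1332*g - 3024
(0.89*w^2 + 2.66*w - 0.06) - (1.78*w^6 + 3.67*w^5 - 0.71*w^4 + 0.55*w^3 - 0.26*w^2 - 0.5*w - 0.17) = -1.78*w^6 - 3.67*w^5 + 0.71*w^4 - 0.55*w^3 + 1.15*w^2 + 3.16*w + 0.11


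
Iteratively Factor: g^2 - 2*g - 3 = (g + 1)*(g - 3)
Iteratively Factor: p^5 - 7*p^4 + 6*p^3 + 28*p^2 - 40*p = (p + 2)*(p^4 - 9*p^3 + 24*p^2 - 20*p) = (p - 2)*(p + 2)*(p^3 - 7*p^2 + 10*p) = p*(p - 2)*(p + 2)*(p^2 - 7*p + 10) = p*(p - 5)*(p - 2)*(p + 2)*(p - 2)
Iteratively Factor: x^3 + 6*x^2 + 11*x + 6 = (x + 1)*(x^2 + 5*x + 6) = (x + 1)*(x + 2)*(x + 3)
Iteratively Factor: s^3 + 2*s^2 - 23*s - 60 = (s - 5)*(s^2 + 7*s + 12) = (s - 5)*(s + 4)*(s + 3)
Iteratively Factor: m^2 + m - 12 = (m - 3)*(m + 4)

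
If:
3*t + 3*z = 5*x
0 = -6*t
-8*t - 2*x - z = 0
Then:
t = 0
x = 0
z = 0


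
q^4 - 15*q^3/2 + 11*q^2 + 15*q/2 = q*(q - 5)*(q - 3)*(q + 1/2)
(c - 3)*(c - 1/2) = c^2 - 7*c/2 + 3/2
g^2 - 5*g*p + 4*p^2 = (g - 4*p)*(g - p)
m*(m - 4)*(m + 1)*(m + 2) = m^4 - m^3 - 10*m^2 - 8*m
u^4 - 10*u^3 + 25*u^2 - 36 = (u - 6)*(u - 3)*(u - 2)*(u + 1)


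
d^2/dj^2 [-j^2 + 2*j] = -2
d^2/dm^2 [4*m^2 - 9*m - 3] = 8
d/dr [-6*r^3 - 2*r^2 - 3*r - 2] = -18*r^2 - 4*r - 3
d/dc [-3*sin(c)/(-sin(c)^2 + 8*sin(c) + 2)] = 3*(cos(c)^2 - 3)*cos(c)/(sin(c)^2 - 8*sin(c) - 2)^2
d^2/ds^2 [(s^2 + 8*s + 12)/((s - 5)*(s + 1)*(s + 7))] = 2*(s^6 + 24*s^5 + 243*s^4 + 968*s^3 + 1131*s^2 + 216*s + 6313)/(s^9 + 9*s^8 - 72*s^7 - 672*s^6 + 1746*s^5 + 15786*s^4 - 11472*s^3 - 103320*s^2 - 121275*s - 42875)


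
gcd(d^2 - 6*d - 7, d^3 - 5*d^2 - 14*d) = d - 7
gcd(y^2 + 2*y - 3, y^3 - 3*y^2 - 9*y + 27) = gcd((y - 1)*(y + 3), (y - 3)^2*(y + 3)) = y + 3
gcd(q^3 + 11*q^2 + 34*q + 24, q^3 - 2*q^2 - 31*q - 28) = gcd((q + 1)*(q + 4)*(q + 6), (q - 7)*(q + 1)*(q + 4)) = q^2 + 5*q + 4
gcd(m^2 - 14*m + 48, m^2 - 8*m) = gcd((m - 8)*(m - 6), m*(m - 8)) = m - 8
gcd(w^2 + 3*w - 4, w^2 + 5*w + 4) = w + 4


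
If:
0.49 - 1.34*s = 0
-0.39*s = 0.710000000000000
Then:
No Solution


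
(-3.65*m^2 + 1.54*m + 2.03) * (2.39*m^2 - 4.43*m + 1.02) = -8.7235*m^4 + 19.8501*m^3 - 5.6935*m^2 - 7.4221*m + 2.0706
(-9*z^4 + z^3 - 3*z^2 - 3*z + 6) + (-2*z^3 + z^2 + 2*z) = -9*z^4 - z^3 - 2*z^2 - z + 6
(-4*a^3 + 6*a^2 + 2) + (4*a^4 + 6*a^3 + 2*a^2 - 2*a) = 4*a^4 + 2*a^3 + 8*a^2 - 2*a + 2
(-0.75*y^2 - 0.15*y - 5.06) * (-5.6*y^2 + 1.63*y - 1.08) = 4.2*y^4 - 0.3825*y^3 + 28.9015*y^2 - 8.0858*y + 5.4648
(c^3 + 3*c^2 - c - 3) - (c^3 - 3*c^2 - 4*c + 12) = 6*c^2 + 3*c - 15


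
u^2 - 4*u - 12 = (u - 6)*(u + 2)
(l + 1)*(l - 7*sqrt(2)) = l^2 - 7*sqrt(2)*l + l - 7*sqrt(2)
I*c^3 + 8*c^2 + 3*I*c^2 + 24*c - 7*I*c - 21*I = (c + 3)*(c - 7*I)*(I*c + 1)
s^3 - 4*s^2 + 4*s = s*(s - 2)^2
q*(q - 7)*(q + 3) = q^3 - 4*q^2 - 21*q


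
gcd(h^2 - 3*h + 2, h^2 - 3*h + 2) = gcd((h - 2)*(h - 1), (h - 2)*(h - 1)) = h^2 - 3*h + 2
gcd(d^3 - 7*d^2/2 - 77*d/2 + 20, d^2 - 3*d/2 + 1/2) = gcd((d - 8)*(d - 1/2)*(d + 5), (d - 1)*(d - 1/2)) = d - 1/2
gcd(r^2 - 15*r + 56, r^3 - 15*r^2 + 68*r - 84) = r - 7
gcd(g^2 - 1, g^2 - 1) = g^2 - 1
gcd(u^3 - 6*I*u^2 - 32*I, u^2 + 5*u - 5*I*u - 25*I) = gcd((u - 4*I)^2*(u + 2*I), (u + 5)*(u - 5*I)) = 1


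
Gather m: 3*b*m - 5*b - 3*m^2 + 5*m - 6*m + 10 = -5*b - 3*m^2 + m*(3*b - 1) + 10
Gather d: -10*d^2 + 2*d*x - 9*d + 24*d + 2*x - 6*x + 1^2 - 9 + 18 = -10*d^2 + d*(2*x + 15) - 4*x + 10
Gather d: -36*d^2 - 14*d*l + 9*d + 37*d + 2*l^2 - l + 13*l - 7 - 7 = -36*d^2 + d*(46 - 14*l) + 2*l^2 + 12*l - 14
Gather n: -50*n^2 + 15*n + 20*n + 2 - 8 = -50*n^2 + 35*n - 6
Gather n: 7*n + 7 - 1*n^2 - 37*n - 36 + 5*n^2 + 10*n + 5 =4*n^2 - 20*n - 24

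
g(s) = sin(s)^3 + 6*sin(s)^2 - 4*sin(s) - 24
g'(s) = 3*sin(s)^2*cos(s) + 12*sin(s)*cos(s) - 4*cos(s)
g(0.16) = -24.48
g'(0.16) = -1.99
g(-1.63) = -15.02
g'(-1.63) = 0.77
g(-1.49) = -15.04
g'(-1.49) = -1.05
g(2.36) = -23.49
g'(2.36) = -4.22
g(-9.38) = -23.81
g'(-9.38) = 4.53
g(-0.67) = -19.44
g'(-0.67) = -8.07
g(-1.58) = -15.00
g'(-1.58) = 0.12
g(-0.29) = -22.39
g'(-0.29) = -6.89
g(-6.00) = -24.63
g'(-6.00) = -0.40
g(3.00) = -24.44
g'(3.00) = 2.22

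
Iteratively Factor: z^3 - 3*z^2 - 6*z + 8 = (z - 1)*(z^2 - 2*z - 8) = (z - 4)*(z - 1)*(z + 2)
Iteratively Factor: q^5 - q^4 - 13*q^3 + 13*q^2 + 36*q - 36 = (q - 3)*(q^4 + 2*q^3 - 7*q^2 - 8*q + 12) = (q - 3)*(q + 3)*(q^3 - q^2 - 4*q + 4) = (q - 3)*(q - 1)*(q + 3)*(q^2 - 4) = (q - 3)*(q - 2)*(q - 1)*(q + 3)*(q + 2)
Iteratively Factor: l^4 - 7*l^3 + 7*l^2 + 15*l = (l + 1)*(l^3 - 8*l^2 + 15*l) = (l - 3)*(l + 1)*(l^2 - 5*l) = l*(l - 3)*(l + 1)*(l - 5)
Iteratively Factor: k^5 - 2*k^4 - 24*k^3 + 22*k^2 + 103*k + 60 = (k + 1)*(k^4 - 3*k^3 - 21*k^2 + 43*k + 60) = (k - 5)*(k + 1)*(k^3 + 2*k^2 - 11*k - 12) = (k - 5)*(k + 1)*(k + 4)*(k^2 - 2*k - 3) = (k - 5)*(k - 3)*(k + 1)*(k + 4)*(k + 1)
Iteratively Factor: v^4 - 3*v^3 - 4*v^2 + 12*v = (v - 3)*(v^3 - 4*v) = (v - 3)*(v + 2)*(v^2 - 2*v) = v*(v - 3)*(v + 2)*(v - 2)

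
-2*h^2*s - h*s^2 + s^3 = s*(-2*h + s)*(h + s)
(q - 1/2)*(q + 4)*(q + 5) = q^3 + 17*q^2/2 + 31*q/2 - 10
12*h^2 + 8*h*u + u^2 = (2*h + u)*(6*h + u)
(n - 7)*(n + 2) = n^2 - 5*n - 14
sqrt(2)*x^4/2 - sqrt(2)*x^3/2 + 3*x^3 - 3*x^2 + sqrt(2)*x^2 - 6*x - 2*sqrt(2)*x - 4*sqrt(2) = (x - 2)*(x + 1)*(x + 2*sqrt(2))*(sqrt(2)*x/2 + 1)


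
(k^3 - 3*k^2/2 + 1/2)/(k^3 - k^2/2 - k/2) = (k - 1)/k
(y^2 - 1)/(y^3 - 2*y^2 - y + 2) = 1/(y - 2)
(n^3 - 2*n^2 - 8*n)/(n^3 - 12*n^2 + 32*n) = (n + 2)/(n - 8)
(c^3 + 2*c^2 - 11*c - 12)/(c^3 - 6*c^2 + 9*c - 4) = (c^3 + 2*c^2 - 11*c - 12)/(c^3 - 6*c^2 + 9*c - 4)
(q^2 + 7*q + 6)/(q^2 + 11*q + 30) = (q + 1)/(q + 5)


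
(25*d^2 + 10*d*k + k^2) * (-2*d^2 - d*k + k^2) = -50*d^4 - 45*d^3*k + 13*d^2*k^2 + 9*d*k^3 + k^4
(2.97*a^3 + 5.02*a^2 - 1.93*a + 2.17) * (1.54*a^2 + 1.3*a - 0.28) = 4.5738*a^5 + 11.5918*a^4 + 2.7222*a^3 - 0.5728*a^2 + 3.3614*a - 0.6076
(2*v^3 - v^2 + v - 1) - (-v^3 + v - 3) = 3*v^3 - v^2 + 2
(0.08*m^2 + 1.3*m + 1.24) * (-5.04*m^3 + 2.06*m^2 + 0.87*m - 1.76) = -0.4032*m^5 - 6.3872*m^4 - 3.502*m^3 + 3.5446*m^2 - 1.2092*m - 2.1824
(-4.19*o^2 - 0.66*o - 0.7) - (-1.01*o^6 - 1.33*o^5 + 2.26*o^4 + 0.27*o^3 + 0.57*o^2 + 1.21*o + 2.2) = 1.01*o^6 + 1.33*o^5 - 2.26*o^4 - 0.27*o^3 - 4.76*o^2 - 1.87*o - 2.9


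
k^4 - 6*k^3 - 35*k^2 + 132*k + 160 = (k - 8)*(k - 4)*(k + 1)*(k + 5)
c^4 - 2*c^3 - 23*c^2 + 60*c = c*(c - 4)*(c - 3)*(c + 5)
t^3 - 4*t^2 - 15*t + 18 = (t - 6)*(t - 1)*(t + 3)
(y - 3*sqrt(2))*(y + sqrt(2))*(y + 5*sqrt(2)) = y^3 + 3*sqrt(2)*y^2 - 26*y - 30*sqrt(2)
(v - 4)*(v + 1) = v^2 - 3*v - 4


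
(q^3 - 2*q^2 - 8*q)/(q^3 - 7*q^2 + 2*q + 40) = q/(q - 5)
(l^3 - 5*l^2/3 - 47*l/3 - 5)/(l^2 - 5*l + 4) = (3*l^3 - 5*l^2 - 47*l - 15)/(3*(l^2 - 5*l + 4))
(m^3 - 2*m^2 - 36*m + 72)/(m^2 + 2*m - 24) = (m^2 - 8*m + 12)/(m - 4)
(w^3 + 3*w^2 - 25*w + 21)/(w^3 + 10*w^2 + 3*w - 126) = (w - 1)/(w + 6)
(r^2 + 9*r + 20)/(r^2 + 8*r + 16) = (r + 5)/(r + 4)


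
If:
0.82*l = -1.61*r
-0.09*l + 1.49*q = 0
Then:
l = -1.96341463414634*r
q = -0.118595514814209*r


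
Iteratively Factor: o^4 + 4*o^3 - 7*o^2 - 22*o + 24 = (o + 4)*(o^3 - 7*o + 6) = (o + 3)*(o + 4)*(o^2 - 3*o + 2) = (o - 1)*(o + 3)*(o + 4)*(o - 2)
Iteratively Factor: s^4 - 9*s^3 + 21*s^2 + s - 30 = (s - 3)*(s^3 - 6*s^2 + 3*s + 10) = (s - 3)*(s + 1)*(s^2 - 7*s + 10) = (s - 3)*(s - 2)*(s + 1)*(s - 5)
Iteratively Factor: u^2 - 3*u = (u)*(u - 3)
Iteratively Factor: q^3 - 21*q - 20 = (q - 5)*(q^2 + 5*q + 4) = (q - 5)*(q + 1)*(q + 4)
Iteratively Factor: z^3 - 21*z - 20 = (z + 4)*(z^2 - 4*z - 5) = (z - 5)*(z + 4)*(z + 1)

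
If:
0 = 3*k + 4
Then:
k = -4/3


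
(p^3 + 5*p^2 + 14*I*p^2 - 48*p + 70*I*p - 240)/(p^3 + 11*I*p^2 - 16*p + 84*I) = (p^2 + p*(5 + 8*I) + 40*I)/(p^2 + 5*I*p + 14)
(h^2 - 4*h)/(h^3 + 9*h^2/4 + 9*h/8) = 8*(h - 4)/(8*h^2 + 18*h + 9)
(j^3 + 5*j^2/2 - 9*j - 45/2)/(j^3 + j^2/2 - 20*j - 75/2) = (j - 3)/(j - 5)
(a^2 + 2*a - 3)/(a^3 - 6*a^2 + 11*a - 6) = (a + 3)/(a^2 - 5*a + 6)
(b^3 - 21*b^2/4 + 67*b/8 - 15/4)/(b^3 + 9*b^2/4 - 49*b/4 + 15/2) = (b - 5/2)/(b + 5)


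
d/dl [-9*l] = -9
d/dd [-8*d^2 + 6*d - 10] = 6 - 16*d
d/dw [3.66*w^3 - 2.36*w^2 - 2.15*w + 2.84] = 10.98*w^2 - 4.72*w - 2.15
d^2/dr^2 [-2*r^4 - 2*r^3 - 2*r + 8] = 12*r*(-2*r - 1)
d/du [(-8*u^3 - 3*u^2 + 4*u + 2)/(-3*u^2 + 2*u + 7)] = 2*(12*u^4 - 16*u^3 - 81*u^2 - 15*u + 12)/(9*u^4 - 12*u^3 - 38*u^2 + 28*u + 49)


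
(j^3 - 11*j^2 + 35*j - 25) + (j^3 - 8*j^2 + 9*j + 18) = 2*j^3 - 19*j^2 + 44*j - 7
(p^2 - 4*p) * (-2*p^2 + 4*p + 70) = -2*p^4 + 12*p^3 + 54*p^2 - 280*p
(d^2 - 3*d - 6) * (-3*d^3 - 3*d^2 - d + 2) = -3*d^5 + 6*d^4 + 26*d^3 + 23*d^2 - 12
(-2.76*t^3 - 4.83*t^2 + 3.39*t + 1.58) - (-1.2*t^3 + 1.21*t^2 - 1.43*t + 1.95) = -1.56*t^3 - 6.04*t^2 + 4.82*t - 0.37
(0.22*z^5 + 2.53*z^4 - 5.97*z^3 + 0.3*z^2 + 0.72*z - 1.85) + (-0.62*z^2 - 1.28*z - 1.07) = 0.22*z^5 + 2.53*z^4 - 5.97*z^3 - 0.32*z^2 - 0.56*z - 2.92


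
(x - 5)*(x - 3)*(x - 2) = x^3 - 10*x^2 + 31*x - 30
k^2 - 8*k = k*(k - 8)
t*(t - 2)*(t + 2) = t^3 - 4*t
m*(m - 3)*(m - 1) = m^3 - 4*m^2 + 3*m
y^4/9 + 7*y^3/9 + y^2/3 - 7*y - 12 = (y/3 + 1)^2*(y - 3)*(y + 4)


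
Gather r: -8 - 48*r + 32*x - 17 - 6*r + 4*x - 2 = -54*r + 36*x - 27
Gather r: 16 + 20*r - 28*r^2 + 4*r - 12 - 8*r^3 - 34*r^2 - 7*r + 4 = -8*r^3 - 62*r^2 + 17*r + 8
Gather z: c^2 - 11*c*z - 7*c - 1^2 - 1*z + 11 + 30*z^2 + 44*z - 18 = c^2 - 7*c + 30*z^2 + z*(43 - 11*c) - 8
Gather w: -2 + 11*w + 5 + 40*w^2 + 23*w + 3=40*w^2 + 34*w + 6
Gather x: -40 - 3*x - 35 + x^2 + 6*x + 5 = x^2 + 3*x - 70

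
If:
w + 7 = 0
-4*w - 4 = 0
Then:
No Solution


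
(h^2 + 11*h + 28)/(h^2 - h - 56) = (h + 4)/(h - 8)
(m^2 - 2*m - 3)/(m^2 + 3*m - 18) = (m + 1)/(m + 6)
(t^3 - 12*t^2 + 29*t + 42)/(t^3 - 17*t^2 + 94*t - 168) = (t + 1)/(t - 4)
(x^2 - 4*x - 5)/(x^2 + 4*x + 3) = (x - 5)/(x + 3)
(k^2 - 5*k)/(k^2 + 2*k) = (k - 5)/(k + 2)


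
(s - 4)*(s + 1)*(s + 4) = s^3 + s^2 - 16*s - 16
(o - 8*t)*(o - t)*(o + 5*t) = o^3 - 4*o^2*t - 37*o*t^2 + 40*t^3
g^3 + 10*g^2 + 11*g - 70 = (g - 2)*(g + 5)*(g + 7)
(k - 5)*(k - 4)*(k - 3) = k^3 - 12*k^2 + 47*k - 60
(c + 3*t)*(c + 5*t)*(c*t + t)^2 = c^4*t^2 + 8*c^3*t^3 + 2*c^3*t^2 + 15*c^2*t^4 + 16*c^2*t^3 + c^2*t^2 + 30*c*t^4 + 8*c*t^3 + 15*t^4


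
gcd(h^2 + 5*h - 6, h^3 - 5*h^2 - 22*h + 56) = 1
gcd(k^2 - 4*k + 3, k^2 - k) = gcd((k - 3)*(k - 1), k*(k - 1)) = k - 1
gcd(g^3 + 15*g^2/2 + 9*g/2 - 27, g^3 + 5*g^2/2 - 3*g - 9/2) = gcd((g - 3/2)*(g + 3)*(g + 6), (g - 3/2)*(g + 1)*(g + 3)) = g^2 + 3*g/2 - 9/2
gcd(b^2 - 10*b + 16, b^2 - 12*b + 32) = b - 8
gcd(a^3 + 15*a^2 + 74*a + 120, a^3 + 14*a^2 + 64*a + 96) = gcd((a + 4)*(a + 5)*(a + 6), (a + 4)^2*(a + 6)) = a^2 + 10*a + 24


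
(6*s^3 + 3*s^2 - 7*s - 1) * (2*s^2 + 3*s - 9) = 12*s^5 + 24*s^4 - 59*s^3 - 50*s^2 + 60*s + 9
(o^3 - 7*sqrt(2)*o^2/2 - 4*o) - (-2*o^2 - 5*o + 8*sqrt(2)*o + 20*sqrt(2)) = o^3 - 7*sqrt(2)*o^2/2 + 2*o^2 - 8*sqrt(2)*o + o - 20*sqrt(2)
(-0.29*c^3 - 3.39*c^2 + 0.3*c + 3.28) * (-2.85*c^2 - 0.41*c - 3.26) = 0.8265*c^5 + 9.7804*c^4 + 1.4803*c^3 + 1.5804*c^2 - 2.3228*c - 10.6928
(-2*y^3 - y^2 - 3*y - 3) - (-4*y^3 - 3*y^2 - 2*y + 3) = 2*y^3 + 2*y^2 - y - 6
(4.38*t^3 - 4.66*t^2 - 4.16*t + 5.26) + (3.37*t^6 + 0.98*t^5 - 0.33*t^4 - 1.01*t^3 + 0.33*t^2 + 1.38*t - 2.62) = 3.37*t^6 + 0.98*t^5 - 0.33*t^4 + 3.37*t^3 - 4.33*t^2 - 2.78*t + 2.64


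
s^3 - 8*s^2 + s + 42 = (s - 7)*(s - 3)*(s + 2)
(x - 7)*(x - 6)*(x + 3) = x^3 - 10*x^2 + 3*x + 126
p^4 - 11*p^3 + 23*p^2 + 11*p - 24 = (p - 8)*(p - 3)*(p - 1)*(p + 1)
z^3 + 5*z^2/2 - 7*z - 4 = (z - 2)*(z + 1/2)*(z + 4)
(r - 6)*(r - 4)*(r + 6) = r^3 - 4*r^2 - 36*r + 144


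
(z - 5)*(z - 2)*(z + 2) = z^3 - 5*z^2 - 4*z + 20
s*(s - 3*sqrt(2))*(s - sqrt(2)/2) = s^3 - 7*sqrt(2)*s^2/2 + 3*s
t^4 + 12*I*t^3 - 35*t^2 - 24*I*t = t*(t + I)*(t + 3*I)*(t + 8*I)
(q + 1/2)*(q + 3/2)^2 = q^3 + 7*q^2/2 + 15*q/4 + 9/8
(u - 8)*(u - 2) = u^2 - 10*u + 16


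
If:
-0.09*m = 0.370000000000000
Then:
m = -4.11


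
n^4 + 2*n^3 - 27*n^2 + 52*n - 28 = (n - 2)^2*(n - 1)*(n + 7)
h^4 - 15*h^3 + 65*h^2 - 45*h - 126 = (h - 7)*(h - 6)*(h - 3)*(h + 1)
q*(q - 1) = q^2 - q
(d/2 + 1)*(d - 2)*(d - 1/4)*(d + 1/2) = d^4/2 + d^3/8 - 33*d^2/16 - d/2 + 1/4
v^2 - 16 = (v - 4)*(v + 4)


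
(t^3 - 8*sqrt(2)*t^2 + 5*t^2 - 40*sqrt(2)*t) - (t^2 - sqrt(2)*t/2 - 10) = t^3 - 8*sqrt(2)*t^2 + 4*t^2 - 79*sqrt(2)*t/2 + 10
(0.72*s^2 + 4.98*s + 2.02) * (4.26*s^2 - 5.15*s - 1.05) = 3.0672*s^4 + 17.5068*s^3 - 17.7978*s^2 - 15.632*s - 2.121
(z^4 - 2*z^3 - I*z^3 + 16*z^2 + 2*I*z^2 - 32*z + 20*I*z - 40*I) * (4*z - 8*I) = 4*z^5 - 8*z^4 - 12*I*z^4 + 56*z^3 + 24*I*z^3 - 112*z^2 - 48*I*z^2 + 160*z + 96*I*z - 320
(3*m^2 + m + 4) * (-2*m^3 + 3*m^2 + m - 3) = -6*m^5 + 7*m^4 - 2*m^3 + 4*m^2 + m - 12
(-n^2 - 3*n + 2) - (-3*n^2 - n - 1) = 2*n^2 - 2*n + 3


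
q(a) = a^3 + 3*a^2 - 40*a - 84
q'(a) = 3*a^2 + 6*a - 40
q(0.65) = -108.46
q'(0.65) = -34.83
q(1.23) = -126.80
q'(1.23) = -28.08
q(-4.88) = 66.43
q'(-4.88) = 2.16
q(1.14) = -124.22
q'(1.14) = -29.26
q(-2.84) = 30.89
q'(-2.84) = -32.84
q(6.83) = 101.36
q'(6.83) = 140.93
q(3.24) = -148.09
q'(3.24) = 10.93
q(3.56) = -143.26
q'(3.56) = 19.38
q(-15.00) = -2184.00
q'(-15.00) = 545.00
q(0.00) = -84.00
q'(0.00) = -40.00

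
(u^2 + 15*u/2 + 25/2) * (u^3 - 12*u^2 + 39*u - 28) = u^5 - 9*u^4/2 - 77*u^3/2 + 229*u^2/2 + 555*u/2 - 350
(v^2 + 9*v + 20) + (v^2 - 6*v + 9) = 2*v^2 + 3*v + 29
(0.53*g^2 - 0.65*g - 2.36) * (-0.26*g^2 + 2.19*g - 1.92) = -0.1378*g^4 + 1.3297*g^3 - 1.8275*g^2 - 3.9204*g + 4.5312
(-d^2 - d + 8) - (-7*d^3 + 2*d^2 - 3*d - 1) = 7*d^3 - 3*d^2 + 2*d + 9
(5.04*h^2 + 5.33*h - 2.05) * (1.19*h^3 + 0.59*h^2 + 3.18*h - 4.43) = 5.9976*h^5 + 9.3163*h^4 + 16.7324*h^3 - 6.5873*h^2 - 30.1309*h + 9.0815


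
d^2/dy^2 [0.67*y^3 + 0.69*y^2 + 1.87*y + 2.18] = 4.02*y + 1.38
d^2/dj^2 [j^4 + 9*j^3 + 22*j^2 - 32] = 12*j^2 + 54*j + 44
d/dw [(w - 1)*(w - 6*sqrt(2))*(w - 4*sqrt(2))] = 3*w^2 - 20*sqrt(2)*w - 2*w + 10*sqrt(2) + 48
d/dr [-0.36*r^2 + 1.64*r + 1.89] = 1.64 - 0.72*r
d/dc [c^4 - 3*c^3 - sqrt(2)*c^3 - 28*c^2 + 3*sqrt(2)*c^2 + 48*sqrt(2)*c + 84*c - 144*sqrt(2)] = 4*c^3 - 9*c^2 - 3*sqrt(2)*c^2 - 56*c + 6*sqrt(2)*c + 48*sqrt(2) + 84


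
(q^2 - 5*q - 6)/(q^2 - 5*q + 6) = (q^2 - 5*q - 6)/(q^2 - 5*q + 6)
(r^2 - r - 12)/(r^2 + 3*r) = (r - 4)/r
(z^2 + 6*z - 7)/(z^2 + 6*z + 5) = (z^2 + 6*z - 7)/(z^2 + 6*z + 5)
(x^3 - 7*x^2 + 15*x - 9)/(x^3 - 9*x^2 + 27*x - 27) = (x - 1)/(x - 3)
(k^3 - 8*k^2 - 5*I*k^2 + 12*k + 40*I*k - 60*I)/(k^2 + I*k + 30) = (k^2 - 8*k + 12)/(k + 6*I)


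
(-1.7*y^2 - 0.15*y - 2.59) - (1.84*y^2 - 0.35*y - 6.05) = -3.54*y^2 + 0.2*y + 3.46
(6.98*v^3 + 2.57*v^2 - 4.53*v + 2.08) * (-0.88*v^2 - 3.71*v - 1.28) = -6.1424*v^5 - 28.1574*v^4 - 14.4827*v^3 + 11.6863*v^2 - 1.9184*v - 2.6624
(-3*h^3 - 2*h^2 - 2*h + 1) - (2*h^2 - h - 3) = -3*h^3 - 4*h^2 - h + 4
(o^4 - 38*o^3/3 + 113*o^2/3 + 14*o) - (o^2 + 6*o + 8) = o^4 - 38*o^3/3 + 110*o^2/3 + 8*o - 8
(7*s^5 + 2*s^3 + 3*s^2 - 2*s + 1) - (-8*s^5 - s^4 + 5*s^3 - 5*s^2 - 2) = 15*s^5 + s^4 - 3*s^3 + 8*s^2 - 2*s + 3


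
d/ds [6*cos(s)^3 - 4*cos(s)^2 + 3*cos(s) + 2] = (-18*cos(s)^2 + 8*cos(s) - 3)*sin(s)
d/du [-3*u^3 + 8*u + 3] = 8 - 9*u^2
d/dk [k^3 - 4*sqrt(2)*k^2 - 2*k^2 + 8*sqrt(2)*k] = 3*k^2 - 8*sqrt(2)*k - 4*k + 8*sqrt(2)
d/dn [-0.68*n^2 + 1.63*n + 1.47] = 1.63 - 1.36*n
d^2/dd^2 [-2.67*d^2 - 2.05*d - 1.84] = -5.34000000000000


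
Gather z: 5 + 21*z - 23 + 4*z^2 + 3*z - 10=4*z^2 + 24*z - 28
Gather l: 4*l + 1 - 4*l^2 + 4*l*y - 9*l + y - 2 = -4*l^2 + l*(4*y - 5) + y - 1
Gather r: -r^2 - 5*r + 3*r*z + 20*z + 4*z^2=-r^2 + r*(3*z - 5) + 4*z^2 + 20*z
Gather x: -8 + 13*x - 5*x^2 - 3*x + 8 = -5*x^2 + 10*x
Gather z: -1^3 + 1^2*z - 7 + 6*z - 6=7*z - 14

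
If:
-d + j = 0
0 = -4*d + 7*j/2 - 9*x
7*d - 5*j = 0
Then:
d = 0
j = 0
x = 0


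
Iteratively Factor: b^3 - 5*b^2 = (b)*(b^2 - 5*b) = b*(b - 5)*(b)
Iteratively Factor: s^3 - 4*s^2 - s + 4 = (s - 4)*(s^2 - 1) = (s - 4)*(s + 1)*(s - 1)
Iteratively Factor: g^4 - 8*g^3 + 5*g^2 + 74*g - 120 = (g - 5)*(g^3 - 3*g^2 - 10*g + 24) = (g - 5)*(g - 2)*(g^2 - g - 12) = (g - 5)*(g - 2)*(g + 3)*(g - 4)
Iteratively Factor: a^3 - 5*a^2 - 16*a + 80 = (a - 4)*(a^2 - a - 20) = (a - 4)*(a + 4)*(a - 5)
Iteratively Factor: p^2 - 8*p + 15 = (p - 3)*(p - 5)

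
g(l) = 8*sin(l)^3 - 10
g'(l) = 24*sin(l)^2*cos(l)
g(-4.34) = -3.53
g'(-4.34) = -7.58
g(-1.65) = -17.92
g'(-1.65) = -1.89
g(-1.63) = -17.96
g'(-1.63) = -1.42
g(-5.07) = -3.42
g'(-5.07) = 7.37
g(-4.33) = -3.61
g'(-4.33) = -7.71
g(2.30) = -6.68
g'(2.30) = -8.89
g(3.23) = -10.01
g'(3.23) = -0.19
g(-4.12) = -5.43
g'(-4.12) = -9.22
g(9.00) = -9.44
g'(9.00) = -3.71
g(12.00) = -11.24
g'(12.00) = 5.83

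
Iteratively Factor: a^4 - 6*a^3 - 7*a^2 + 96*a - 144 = (a + 4)*(a^3 - 10*a^2 + 33*a - 36) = (a - 3)*(a + 4)*(a^2 - 7*a + 12) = (a - 3)^2*(a + 4)*(a - 4)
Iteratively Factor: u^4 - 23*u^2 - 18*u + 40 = (u + 4)*(u^3 - 4*u^2 - 7*u + 10) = (u - 1)*(u + 4)*(u^2 - 3*u - 10) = (u - 5)*(u - 1)*(u + 4)*(u + 2)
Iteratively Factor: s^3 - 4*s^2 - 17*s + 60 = (s + 4)*(s^2 - 8*s + 15) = (s - 3)*(s + 4)*(s - 5)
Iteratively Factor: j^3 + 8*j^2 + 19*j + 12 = (j + 4)*(j^2 + 4*j + 3) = (j + 1)*(j + 4)*(j + 3)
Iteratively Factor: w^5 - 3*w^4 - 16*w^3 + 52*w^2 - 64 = (w - 2)*(w^4 - w^3 - 18*w^2 + 16*w + 32) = (w - 2)*(w + 4)*(w^3 - 5*w^2 + 2*w + 8) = (w - 2)*(w + 1)*(w + 4)*(w^2 - 6*w + 8) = (w - 4)*(w - 2)*(w + 1)*(w + 4)*(w - 2)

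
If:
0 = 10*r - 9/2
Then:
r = 9/20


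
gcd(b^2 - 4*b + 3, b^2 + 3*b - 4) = b - 1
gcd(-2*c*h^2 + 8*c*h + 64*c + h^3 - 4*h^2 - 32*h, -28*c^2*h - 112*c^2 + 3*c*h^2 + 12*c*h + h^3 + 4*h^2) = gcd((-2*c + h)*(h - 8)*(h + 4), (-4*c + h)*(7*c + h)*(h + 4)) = h + 4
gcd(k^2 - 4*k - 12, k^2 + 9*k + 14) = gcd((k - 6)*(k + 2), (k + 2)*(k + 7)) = k + 2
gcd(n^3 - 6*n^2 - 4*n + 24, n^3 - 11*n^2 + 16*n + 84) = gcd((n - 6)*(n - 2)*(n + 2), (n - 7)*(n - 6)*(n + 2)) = n^2 - 4*n - 12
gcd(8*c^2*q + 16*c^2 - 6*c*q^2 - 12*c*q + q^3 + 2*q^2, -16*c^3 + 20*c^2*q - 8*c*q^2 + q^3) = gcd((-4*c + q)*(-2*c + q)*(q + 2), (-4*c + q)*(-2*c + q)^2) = 8*c^2 - 6*c*q + q^2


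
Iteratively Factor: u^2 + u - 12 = (u - 3)*(u + 4)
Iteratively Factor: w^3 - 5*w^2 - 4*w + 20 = (w - 2)*(w^2 - 3*w - 10) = (w - 2)*(w + 2)*(w - 5)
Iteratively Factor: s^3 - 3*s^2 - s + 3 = (s - 1)*(s^2 - 2*s - 3) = (s - 3)*(s - 1)*(s + 1)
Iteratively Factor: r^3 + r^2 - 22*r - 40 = (r - 5)*(r^2 + 6*r + 8) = (r - 5)*(r + 4)*(r + 2)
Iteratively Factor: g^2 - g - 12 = (g - 4)*(g + 3)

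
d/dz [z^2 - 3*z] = 2*z - 3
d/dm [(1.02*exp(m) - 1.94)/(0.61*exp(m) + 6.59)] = 7.9052*exp(m)/(0.61*exp(m) + 6.59)^2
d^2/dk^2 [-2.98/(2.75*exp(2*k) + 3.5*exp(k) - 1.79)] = (-2.98*(5.5*exp(k) + 3.5)*(11.0*exp(k) + 7.0)*exp(k) + (32.78*exp(k) + 10.43)*(2.75*exp(2*k) + 3.5*exp(k) - 1.79))*exp(k)/(2.75*exp(2*k) + 3.5*exp(k) - 1.79)^3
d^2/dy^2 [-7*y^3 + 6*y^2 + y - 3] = 12 - 42*y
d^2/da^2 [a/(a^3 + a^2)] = 2*(3*a^2 + 3*a + 1)/(a^3*(a^3 + 3*a^2 + 3*a + 1))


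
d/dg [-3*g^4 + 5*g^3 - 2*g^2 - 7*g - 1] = -12*g^3 + 15*g^2 - 4*g - 7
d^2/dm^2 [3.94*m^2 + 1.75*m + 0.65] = 7.88000000000000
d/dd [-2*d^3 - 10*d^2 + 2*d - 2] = -6*d^2 - 20*d + 2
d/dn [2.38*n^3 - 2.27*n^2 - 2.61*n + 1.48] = 7.14*n^2 - 4.54*n - 2.61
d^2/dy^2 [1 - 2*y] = 0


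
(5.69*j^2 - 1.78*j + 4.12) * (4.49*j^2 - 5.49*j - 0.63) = 25.5481*j^4 - 39.2303*j^3 + 24.6863*j^2 - 21.4974*j - 2.5956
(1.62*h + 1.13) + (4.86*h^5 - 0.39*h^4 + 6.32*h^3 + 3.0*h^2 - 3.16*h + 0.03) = 4.86*h^5 - 0.39*h^4 + 6.32*h^3 + 3.0*h^2 - 1.54*h + 1.16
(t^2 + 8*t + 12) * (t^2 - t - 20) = t^4 + 7*t^3 - 16*t^2 - 172*t - 240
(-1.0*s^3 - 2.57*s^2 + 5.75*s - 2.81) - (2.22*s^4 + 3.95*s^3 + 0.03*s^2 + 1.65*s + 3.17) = -2.22*s^4 - 4.95*s^3 - 2.6*s^2 + 4.1*s - 5.98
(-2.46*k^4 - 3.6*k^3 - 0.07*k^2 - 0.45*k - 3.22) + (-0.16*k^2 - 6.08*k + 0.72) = -2.46*k^4 - 3.6*k^3 - 0.23*k^2 - 6.53*k - 2.5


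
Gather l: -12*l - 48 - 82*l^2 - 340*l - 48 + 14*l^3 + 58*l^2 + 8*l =14*l^3 - 24*l^2 - 344*l - 96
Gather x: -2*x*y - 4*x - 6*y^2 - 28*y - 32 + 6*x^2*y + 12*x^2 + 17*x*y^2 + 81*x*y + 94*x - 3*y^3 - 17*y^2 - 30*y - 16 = x^2*(6*y + 12) + x*(17*y^2 + 79*y + 90) - 3*y^3 - 23*y^2 - 58*y - 48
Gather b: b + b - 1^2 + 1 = 2*b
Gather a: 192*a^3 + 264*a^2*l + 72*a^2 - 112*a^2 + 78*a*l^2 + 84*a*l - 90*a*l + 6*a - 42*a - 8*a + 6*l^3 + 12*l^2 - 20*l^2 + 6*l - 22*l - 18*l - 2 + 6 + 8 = 192*a^3 + a^2*(264*l - 40) + a*(78*l^2 - 6*l - 44) + 6*l^3 - 8*l^2 - 34*l + 12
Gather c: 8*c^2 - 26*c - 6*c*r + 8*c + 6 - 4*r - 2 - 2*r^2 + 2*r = 8*c^2 + c*(-6*r - 18) - 2*r^2 - 2*r + 4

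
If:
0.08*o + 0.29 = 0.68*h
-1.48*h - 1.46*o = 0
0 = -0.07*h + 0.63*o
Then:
No Solution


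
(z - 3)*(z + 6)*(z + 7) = z^3 + 10*z^2 + 3*z - 126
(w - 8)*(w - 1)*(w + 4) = w^3 - 5*w^2 - 28*w + 32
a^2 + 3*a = a*(a + 3)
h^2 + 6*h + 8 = (h + 2)*(h + 4)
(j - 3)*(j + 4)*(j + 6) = j^3 + 7*j^2 - 6*j - 72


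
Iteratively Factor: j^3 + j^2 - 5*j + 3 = (j - 1)*(j^2 + 2*j - 3) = (j - 1)^2*(j + 3)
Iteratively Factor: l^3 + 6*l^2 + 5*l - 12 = (l + 4)*(l^2 + 2*l - 3) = (l + 3)*(l + 4)*(l - 1)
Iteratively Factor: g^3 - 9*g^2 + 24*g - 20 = (g - 2)*(g^2 - 7*g + 10) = (g - 5)*(g - 2)*(g - 2)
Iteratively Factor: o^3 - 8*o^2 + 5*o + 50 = (o - 5)*(o^2 - 3*o - 10) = (o - 5)^2*(o + 2)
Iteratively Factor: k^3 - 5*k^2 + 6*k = (k - 2)*(k^2 - 3*k) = (k - 3)*(k - 2)*(k)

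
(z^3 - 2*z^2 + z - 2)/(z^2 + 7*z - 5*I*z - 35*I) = (z^3 - 2*z^2 + z - 2)/(z^2 + z*(7 - 5*I) - 35*I)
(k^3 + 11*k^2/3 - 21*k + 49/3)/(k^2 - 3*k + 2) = (3*k^2 + 14*k - 49)/(3*(k - 2))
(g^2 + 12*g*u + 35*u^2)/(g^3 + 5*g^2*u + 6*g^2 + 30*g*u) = (g + 7*u)/(g*(g + 6))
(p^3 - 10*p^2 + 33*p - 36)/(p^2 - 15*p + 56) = (p^3 - 10*p^2 + 33*p - 36)/(p^2 - 15*p + 56)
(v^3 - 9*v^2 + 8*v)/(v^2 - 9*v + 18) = v*(v^2 - 9*v + 8)/(v^2 - 9*v + 18)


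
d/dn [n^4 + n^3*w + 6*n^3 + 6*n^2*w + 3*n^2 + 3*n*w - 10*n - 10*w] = 4*n^3 + 3*n^2*w + 18*n^2 + 12*n*w + 6*n + 3*w - 10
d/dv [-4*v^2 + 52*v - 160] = 52 - 8*v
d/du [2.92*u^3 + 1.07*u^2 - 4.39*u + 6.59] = 8.76*u^2 + 2.14*u - 4.39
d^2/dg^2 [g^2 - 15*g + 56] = 2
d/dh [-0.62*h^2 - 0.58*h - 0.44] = -1.24*h - 0.58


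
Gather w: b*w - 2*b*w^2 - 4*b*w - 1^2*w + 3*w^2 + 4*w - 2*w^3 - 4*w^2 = -2*w^3 + w^2*(-2*b - 1) + w*(3 - 3*b)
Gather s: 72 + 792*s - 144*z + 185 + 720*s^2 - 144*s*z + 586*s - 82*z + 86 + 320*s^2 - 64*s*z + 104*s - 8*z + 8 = 1040*s^2 + s*(1482 - 208*z) - 234*z + 351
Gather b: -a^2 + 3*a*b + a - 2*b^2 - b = -a^2 + a - 2*b^2 + b*(3*a - 1)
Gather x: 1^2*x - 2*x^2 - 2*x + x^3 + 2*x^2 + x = x^3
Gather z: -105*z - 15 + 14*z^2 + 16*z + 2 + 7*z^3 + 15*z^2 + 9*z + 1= 7*z^3 + 29*z^2 - 80*z - 12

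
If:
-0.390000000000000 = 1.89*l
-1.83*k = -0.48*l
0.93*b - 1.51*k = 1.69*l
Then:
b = -0.46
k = -0.05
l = -0.21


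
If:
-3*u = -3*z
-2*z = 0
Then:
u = 0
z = 0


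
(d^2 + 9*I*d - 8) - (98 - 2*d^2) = 3*d^2 + 9*I*d - 106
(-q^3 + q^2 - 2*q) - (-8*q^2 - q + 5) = -q^3 + 9*q^2 - q - 5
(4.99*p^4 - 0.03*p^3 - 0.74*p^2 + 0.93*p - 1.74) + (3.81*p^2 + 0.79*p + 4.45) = 4.99*p^4 - 0.03*p^3 + 3.07*p^2 + 1.72*p + 2.71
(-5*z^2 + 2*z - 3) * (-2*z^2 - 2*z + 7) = 10*z^4 + 6*z^3 - 33*z^2 + 20*z - 21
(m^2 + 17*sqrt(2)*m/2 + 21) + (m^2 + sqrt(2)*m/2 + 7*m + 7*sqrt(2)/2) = 2*m^2 + 7*m + 9*sqrt(2)*m + 7*sqrt(2)/2 + 21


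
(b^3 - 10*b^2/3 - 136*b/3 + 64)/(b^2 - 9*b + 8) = (b^2 + 14*b/3 - 8)/(b - 1)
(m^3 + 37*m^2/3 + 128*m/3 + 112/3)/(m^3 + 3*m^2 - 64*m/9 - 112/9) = 3*(m + 7)/(3*m - 7)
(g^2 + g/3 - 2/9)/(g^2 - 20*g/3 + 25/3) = (9*g^2 + 3*g - 2)/(3*(3*g^2 - 20*g + 25))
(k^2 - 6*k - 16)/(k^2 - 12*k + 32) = (k + 2)/(k - 4)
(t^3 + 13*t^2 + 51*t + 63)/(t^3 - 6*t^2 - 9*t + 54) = (t^2 + 10*t + 21)/(t^2 - 9*t + 18)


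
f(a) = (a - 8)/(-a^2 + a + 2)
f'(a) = (a - 8)*(2*a - 1)/(-a^2 + a + 2)^2 + 1/(-a^2 + a + 2)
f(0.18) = -3.64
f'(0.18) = 1.55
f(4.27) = 0.31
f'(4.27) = -0.28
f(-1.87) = 2.93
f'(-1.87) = 3.83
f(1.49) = -5.13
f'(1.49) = -7.21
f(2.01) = 199.00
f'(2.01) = -19999.67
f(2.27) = 6.49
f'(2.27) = -27.15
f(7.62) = 0.01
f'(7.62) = -0.02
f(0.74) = -3.31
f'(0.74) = -0.27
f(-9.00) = 0.19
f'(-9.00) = 0.03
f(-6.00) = 0.35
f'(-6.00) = 0.09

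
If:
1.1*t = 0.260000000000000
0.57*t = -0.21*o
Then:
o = -0.64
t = 0.24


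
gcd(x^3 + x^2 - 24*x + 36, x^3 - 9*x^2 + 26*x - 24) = x^2 - 5*x + 6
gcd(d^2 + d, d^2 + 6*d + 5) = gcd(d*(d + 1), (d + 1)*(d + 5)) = d + 1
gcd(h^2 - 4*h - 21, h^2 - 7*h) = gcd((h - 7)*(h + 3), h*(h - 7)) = h - 7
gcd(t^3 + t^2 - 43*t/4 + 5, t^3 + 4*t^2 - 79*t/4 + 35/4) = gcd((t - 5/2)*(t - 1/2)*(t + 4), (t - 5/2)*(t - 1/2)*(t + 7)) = t^2 - 3*t + 5/4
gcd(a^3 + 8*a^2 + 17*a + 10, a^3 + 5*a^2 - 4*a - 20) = a^2 + 7*a + 10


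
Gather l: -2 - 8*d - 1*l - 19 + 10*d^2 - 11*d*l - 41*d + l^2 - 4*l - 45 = 10*d^2 - 49*d + l^2 + l*(-11*d - 5) - 66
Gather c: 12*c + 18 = 12*c + 18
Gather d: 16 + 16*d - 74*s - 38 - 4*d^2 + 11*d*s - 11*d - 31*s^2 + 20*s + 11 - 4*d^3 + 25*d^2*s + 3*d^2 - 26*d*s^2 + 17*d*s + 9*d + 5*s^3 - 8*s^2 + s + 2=-4*d^3 + d^2*(25*s - 1) + d*(-26*s^2 + 28*s + 14) + 5*s^3 - 39*s^2 - 53*s - 9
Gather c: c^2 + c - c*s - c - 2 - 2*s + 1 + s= c^2 - c*s - s - 1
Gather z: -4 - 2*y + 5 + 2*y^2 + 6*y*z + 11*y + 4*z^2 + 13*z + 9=2*y^2 + 9*y + 4*z^2 + z*(6*y + 13) + 10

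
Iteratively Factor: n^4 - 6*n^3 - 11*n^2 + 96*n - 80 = (n - 1)*(n^3 - 5*n^2 - 16*n + 80) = (n - 5)*(n - 1)*(n^2 - 16) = (n - 5)*(n - 1)*(n + 4)*(n - 4)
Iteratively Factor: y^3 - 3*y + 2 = (y + 2)*(y^2 - 2*y + 1) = (y - 1)*(y + 2)*(y - 1)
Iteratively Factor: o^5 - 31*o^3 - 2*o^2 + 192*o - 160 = (o + 4)*(o^4 - 4*o^3 - 15*o^2 + 58*o - 40) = (o - 5)*(o + 4)*(o^3 + o^2 - 10*o + 8) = (o - 5)*(o + 4)^2*(o^2 - 3*o + 2) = (o - 5)*(o - 1)*(o + 4)^2*(o - 2)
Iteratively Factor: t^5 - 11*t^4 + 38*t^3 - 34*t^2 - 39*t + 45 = (t + 1)*(t^4 - 12*t^3 + 50*t^2 - 84*t + 45) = (t - 3)*(t + 1)*(t^3 - 9*t^2 + 23*t - 15) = (t - 3)^2*(t + 1)*(t^2 - 6*t + 5) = (t - 5)*(t - 3)^2*(t + 1)*(t - 1)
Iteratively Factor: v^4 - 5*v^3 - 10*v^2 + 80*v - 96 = (v - 4)*(v^3 - v^2 - 14*v + 24) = (v - 4)*(v + 4)*(v^2 - 5*v + 6) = (v - 4)*(v - 2)*(v + 4)*(v - 3)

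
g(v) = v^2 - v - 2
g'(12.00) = 23.00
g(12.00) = 130.00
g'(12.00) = 23.00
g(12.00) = 130.00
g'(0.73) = 0.46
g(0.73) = -2.20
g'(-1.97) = -4.94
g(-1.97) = 3.85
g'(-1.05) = -3.10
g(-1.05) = 0.15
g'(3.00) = 5.00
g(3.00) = 4.00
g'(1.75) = 2.50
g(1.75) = -0.69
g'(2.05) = 3.10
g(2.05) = 0.15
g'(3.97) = 6.94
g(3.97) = 9.79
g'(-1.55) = -4.10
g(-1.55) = 1.95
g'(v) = 2*v - 1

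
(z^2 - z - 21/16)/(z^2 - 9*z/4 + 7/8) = (4*z + 3)/(2*(2*z - 1))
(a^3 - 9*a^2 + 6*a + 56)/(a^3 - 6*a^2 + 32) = (a - 7)/(a - 4)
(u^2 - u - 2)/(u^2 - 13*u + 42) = (u^2 - u - 2)/(u^2 - 13*u + 42)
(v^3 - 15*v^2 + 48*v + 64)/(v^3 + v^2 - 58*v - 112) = (v^2 - 7*v - 8)/(v^2 + 9*v + 14)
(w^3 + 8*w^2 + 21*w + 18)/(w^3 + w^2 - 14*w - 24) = (w + 3)/(w - 4)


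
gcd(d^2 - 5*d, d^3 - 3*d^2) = d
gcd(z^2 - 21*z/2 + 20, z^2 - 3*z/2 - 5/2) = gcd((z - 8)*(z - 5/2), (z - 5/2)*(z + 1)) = z - 5/2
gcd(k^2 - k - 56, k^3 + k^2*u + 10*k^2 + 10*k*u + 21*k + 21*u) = k + 7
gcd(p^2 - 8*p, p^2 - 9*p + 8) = p - 8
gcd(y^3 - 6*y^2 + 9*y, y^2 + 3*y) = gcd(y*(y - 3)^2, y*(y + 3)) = y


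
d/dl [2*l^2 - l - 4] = 4*l - 1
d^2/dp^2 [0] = 0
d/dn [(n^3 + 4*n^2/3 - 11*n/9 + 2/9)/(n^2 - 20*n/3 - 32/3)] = (27*n^4 - 360*n^3 - 1071*n^2 - 780*n + 392)/(3*(9*n^4 - 120*n^3 + 208*n^2 + 1280*n + 1024))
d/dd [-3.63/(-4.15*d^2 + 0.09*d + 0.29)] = (0.3267 - 30.129*d)/(-4.15*d^2 + 0.09*d + 0.29)^2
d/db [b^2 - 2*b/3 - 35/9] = 2*b - 2/3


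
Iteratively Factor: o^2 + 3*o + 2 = (o + 2)*(o + 1)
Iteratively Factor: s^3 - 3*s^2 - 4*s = (s)*(s^2 - 3*s - 4) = s*(s - 4)*(s + 1)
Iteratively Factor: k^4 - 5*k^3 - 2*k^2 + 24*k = (k + 2)*(k^3 - 7*k^2 + 12*k) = k*(k + 2)*(k^2 - 7*k + 12) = k*(k - 4)*(k + 2)*(k - 3)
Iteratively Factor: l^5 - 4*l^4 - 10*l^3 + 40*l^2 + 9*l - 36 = (l + 1)*(l^4 - 5*l^3 - 5*l^2 + 45*l - 36) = (l - 4)*(l + 1)*(l^3 - l^2 - 9*l + 9) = (l - 4)*(l - 1)*(l + 1)*(l^2 - 9) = (l - 4)*(l - 3)*(l - 1)*(l + 1)*(l + 3)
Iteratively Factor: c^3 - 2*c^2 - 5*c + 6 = (c - 3)*(c^2 + c - 2) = (c - 3)*(c + 2)*(c - 1)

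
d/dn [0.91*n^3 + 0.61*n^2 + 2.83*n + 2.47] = 2.73*n^2 + 1.22*n + 2.83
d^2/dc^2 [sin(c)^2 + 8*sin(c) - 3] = -8*sin(c) + 2*cos(2*c)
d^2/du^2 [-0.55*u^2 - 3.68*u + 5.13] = -1.10000000000000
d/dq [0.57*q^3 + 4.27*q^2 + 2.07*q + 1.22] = 1.71*q^2 + 8.54*q + 2.07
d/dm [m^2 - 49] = 2*m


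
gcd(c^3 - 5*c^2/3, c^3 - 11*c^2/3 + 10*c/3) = c^2 - 5*c/3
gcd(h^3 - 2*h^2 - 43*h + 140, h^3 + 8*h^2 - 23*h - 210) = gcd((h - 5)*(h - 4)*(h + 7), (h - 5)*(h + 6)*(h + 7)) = h^2 + 2*h - 35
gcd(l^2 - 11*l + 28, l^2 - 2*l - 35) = l - 7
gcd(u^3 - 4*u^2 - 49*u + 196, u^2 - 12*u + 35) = u - 7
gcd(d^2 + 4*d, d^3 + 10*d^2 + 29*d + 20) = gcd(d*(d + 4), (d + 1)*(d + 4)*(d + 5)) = d + 4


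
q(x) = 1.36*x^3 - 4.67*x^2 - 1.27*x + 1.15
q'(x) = 4.08*x^2 - 9.34*x - 1.27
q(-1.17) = -5.94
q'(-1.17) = 15.24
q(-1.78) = -19.06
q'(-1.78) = 28.28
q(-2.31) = -37.60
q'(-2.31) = 42.08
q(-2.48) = -45.17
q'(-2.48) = 46.99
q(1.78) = -8.24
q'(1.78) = -4.97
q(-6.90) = -659.20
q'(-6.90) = 257.42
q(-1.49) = -11.82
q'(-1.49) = 21.70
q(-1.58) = -13.87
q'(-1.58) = 23.67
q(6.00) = 119.17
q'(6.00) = 89.57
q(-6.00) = -453.11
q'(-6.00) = 201.65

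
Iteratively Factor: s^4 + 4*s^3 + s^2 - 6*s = (s + 2)*(s^3 + 2*s^2 - 3*s) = (s - 1)*(s + 2)*(s^2 + 3*s) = s*(s - 1)*(s + 2)*(s + 3)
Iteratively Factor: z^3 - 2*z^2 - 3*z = (z - 3)*(z^2 + z) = z*(z - 3)*(z + 1)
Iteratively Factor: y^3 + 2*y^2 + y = (y + 1)*(y^2 + y) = (y + 1)^2*(y)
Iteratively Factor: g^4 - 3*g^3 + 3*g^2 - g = (g - 1)*(g^3 - 2*g^2 + g) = (g - 1)^2*(g^2 - g) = (g - 1)^3*(g)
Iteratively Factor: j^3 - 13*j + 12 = (j - 3)*(j^2 + 3*j - 4) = (j - 3)*(j + 4)*(j - 1)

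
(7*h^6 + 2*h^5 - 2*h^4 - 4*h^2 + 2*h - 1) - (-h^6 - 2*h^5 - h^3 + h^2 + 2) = 8*h^6 + 4*h^5 - 2*h^4 + h^3 - 5*h^2 + 2*h - 3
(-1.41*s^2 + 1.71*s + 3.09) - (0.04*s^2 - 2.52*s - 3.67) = -1.45*s^2 + 4.23*s + 6.76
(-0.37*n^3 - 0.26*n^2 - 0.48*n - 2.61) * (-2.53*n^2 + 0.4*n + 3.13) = 0.9361*n^5 + 0.5098*n^4 - 0.0477000000000001*n^3 + 5.5975*n^2 - 2.5464*n - 8.1693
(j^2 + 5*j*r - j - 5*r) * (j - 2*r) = j^3 + 3*j^2*r - j^2 - 10*j*r^2 - 3*j*r + 10*r^2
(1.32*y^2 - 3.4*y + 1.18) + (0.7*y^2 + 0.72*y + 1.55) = 2.02*y^2 - 2.68*y + 2.73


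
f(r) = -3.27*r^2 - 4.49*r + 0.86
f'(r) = -6.54*r - 4.49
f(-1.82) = -1.80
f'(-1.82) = 7.41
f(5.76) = -133.49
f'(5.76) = -42.16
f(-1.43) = 0.59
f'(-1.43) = 4.86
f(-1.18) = 1.61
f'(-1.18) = 3.23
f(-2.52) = -8.59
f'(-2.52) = 11.99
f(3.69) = -60.23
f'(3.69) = -28.62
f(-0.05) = 1.08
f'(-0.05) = -4.16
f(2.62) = -33.35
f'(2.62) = -21.62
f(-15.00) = -667.54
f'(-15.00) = 93.61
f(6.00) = -143.80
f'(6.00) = -43.73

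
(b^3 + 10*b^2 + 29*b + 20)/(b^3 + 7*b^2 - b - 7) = (b^2 + 9*b + 20)/(b^2 + 6*b - 7)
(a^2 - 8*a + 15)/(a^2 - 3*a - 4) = (-a^2 + 8*a - 15)/(-a^2 + 3*a + 4)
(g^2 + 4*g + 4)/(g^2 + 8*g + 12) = (g + 2)/(g + 6)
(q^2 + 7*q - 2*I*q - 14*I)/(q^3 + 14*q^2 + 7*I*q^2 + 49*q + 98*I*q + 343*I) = (q - 2*I)/(q^2 + 7*q*(1 + I) + 49*I)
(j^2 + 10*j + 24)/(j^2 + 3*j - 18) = (j + 4)/(j - 3)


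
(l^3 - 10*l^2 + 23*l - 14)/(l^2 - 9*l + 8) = (l^2 - 9*l + 14)/(l - 8)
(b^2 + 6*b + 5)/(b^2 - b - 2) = (b + 5)/(b - 2)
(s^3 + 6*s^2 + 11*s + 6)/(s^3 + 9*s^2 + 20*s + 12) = (s + 3)/(s + 6)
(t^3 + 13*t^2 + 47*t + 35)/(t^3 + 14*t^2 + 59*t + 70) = (t + 1)/(t + 2)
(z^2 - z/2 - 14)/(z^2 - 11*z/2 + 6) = (2*z + 7)/(2*z - 3)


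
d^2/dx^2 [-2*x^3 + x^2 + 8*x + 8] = 2 - 12*x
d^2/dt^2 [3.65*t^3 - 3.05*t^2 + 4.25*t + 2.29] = 21.9*t - 6.1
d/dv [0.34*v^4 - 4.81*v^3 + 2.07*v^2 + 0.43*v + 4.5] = 1.36*v^3 - 14.43*v^2 + 4.14*v + 0.43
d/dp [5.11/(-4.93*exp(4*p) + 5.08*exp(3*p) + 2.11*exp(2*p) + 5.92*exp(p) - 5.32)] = (100.7692*exp(3*p) - 77.8764*exp(2*p) - 21.5642*exp(p) - 30.2512)*exp(p)/(-4.93*exp(4*p) + 5.08*exp(3*p) + 2.11*exp(2*p) + 5.92*exp(p) - 5.32)^2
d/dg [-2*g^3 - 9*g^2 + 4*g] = -6*g^2 - 18*g + 4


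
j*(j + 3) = j^2 + 3*j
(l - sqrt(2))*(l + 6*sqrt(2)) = l^2 + 5*sqrt(2)*l - 12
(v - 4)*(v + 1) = v^2 - 3*v - 4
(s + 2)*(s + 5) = s^2 + 7*s + 10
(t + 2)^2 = t^2 + 4*t + 4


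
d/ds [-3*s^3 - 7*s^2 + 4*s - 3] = -9*s^2 - 14*s + 4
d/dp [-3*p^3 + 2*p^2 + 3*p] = -9*p^2 + 4*p + 3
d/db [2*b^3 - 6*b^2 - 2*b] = 6*b^2 - 12*b - 2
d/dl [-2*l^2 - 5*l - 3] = -4*l - 5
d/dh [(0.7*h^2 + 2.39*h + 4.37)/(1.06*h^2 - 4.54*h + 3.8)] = (-5.7114*h^2 - 3.9444*h + 28.9218)/(1.1236*h^4 - 9.6248*h^3 + 28.6676*h^2 - 34.504*h + 14.44)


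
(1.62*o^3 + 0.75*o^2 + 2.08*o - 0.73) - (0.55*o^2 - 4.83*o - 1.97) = 1.62*o^3 + 0.2*o^2 + 6.91*o + 1.24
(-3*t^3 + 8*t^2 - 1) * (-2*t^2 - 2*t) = 6*t^5 - 10*t^4 - 16*t^3 + 2*t^2 + 2*t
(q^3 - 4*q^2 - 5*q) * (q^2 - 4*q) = q^5 - 8*q^4 + 11*q^3 + 20*q^2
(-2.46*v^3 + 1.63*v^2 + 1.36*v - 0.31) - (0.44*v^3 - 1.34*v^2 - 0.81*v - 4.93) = -2.9*v^3 + 2.97*v^2 + 2.17*v + 4.62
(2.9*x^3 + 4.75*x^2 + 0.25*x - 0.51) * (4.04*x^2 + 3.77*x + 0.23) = 11.716*x^5 + 30.123*x^4 + 19.5845*x^3 - 0.0254*x^2 - 1.8652*x - 0.1173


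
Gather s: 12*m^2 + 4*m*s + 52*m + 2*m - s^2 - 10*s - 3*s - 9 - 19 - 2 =12*m^2 + 54*m - s^2 + s*(4*m - 13) - 30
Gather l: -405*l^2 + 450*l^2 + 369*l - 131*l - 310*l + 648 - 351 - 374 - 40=45*l^2 - 72*l - 117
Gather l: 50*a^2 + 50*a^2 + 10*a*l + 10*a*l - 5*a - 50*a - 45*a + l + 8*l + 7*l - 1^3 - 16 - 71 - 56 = 100*a^2 - 100*a + l*(20*a + 16) - 144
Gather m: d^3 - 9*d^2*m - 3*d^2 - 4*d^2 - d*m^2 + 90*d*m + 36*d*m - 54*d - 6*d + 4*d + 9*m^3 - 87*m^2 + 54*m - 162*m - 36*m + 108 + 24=d^3 - 7*d^2 - 56*d + 9*m^3 + m^2*(-d - 87) + m*(-9*d^2 + 126*d - 144) + 132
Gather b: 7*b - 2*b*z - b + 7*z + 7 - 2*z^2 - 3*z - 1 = b*(6 - 2*z) - 2*z^2 + 4*z + 6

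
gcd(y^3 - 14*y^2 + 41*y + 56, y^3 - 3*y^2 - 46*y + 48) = y - 8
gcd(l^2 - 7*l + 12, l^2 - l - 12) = l - 4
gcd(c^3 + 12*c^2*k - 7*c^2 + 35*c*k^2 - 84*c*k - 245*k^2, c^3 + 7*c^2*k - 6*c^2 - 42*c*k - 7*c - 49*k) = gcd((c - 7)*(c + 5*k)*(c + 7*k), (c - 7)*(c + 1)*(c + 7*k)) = c^2 + 7*c*k - 7*c - 49*k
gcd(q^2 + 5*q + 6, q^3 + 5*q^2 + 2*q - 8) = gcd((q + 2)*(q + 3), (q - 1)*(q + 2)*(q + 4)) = q + 2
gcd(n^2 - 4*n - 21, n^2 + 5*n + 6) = n + 3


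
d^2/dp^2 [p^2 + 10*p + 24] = 2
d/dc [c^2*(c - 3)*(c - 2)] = c*(4*c^2 - 15*c + 12)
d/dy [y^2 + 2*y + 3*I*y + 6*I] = 2*y + 2 + 3*I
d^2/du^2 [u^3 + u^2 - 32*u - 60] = 6*u + 2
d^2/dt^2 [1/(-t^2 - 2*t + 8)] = 2*(t^2 + 2*t - 4*(t + 1)^2 - 8)/(t^2 + 2*t - 8)^3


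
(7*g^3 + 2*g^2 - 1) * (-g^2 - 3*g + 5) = -7*g^5 - 23*g^4 + 29*g^3 + 11*g^2 + 3*g - 5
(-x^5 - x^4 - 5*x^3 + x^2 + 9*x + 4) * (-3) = 3*x^5 + 3*x^4 + 15*x^3 - 3*x^2 - 27*x - 12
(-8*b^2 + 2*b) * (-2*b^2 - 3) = 16*b^4 - 4*b^3 + 24*b^2 - 6*b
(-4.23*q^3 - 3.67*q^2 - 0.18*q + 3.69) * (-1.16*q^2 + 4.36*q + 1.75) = 4.9068*q^5 - 14.1856*q^4 - 23.1949*q^3 - 11.4877*q^2 + 15.7734*q + 6.4575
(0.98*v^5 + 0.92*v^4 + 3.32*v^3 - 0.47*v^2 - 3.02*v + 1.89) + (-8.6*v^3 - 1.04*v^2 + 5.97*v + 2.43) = 0.98*v^5 + 0.92*v^4 - 5.28*v^3 - 1.51*v^2 + 2.95*v + 4.32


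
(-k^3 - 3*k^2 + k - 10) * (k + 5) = -k^4 - 8*k^3 - 14*k^2 - 5*k - 50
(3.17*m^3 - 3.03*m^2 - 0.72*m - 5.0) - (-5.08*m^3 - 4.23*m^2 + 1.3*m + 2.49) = 8.25*m^3 + 1.2*m^2 - 2.02*m - 7.49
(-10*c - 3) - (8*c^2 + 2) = -8*c^2 - 10*c - 5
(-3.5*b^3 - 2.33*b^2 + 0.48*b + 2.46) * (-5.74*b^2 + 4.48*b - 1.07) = 20.09*b^5 - 2.3058*b^4 - 9.4486*b^3 - 9.4769*b^2 + 10.5072*b - 2.6322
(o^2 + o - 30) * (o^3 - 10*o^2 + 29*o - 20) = o^5 - 9*o^4 - 11*o^3 + 309*o^2 - 890*o + 600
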